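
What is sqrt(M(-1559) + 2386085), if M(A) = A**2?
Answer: 3*sqrt(535174) ≈ 2194.7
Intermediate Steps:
sqrt(M(-1559) + 2386085) = sqrt((-1559)**2 + 2386085) = sqrt(2430481 + 2386085) = sqrt(4816566) = 3*sqrt(535174)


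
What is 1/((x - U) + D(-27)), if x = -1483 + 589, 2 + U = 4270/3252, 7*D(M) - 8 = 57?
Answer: -11382/10061999 ≈ -0.0011312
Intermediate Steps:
D(M) = 65/7 (D(M) = 8/7 + (1/7)*57 = 8/7 + 57/7 = 65/7)
U = -1117/1626 (U = -2 + 4270/3252 = -2 + 4270*(1/3252) = -2 + 2135/1626 = -1117/1626 ≈ -0.68696)
x = -894
1/((x - U) + D(-27)) = 1/((-894 - 1*(-1117/1626)) + 65/7) = 1/((-894 + 1117/1626) + 65/7) = 1/(-1452527/1626 + 65/7) = 1/(-10061999/11382) = -11382/10061999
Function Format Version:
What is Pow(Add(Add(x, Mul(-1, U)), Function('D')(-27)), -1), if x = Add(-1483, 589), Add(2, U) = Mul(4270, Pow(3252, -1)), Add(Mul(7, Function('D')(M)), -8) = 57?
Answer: Rational(-11382, 10061999) ≈ -0.0011312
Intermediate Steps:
Function('D')(M) = Rational(65, 7) (Function('D')(M) = Add(Rational(8, 7), Mul(Rational(1, 7), 57)) = Add(Rational(8, 7), Rational(57, 7)) = Rational(65, 7))
U = Rational(-1117, 1626) (U = Add(-2, Mul(4270, Pow(3252, -1))) = Add(-2, Mul(4270, Rational(1, 3252))) = Add(-2, Rational(2135, 1626)) = Rational(-1117, 1626) ≈ -0.68696)
x = -894
Pow(Add(Add(x, Mul(-1, U)), Function('D')(-27)), -1) = Pow(Add(Add(-894, Mul(-1, Rational(-1117, 1626))), Rational(65, 7)), -1) = Pow(Add(Add(-894, Rational(1117, 1626)), Rational(65, 7)), -1) = Pow(Add(Rational(-1452527, 1626), Rational(65, 7)), -1) = Pow(Rational(-10061999, 11382), -1) = Rational(-11382, 10061999)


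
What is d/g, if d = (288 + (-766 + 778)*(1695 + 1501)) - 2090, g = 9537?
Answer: 2150/561 ≈ 3.8324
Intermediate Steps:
d = 36550 (d = (288 + 12*3196) - 2090 = (288 + 38352) - 2090 = 38640 - 2090 = 36550)
d/g = 36550/9537 = 36550*(1/9537) = 2150/561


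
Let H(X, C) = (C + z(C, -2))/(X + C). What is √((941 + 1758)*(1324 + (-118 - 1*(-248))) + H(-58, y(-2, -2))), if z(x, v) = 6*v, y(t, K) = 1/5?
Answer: 3*√126015117/17 ≈ 1981.0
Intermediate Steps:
y(t, K) = ⅕
H(X, C) = (-12 + C)/(C + X) (H(X, C) = (C + 6*(-2))/(X + C) = (C - 12)/(C + X) = (-12 + C)/(C + X))
√((941 + 1758)*(1324 + (-118 - 1*(-248))) + H(-58, y(-2, -2))) = √((941 + 1758)*(1324 + (-118 - 1*(-248))) + (-12 + ⅕)/(⅕ - 58)) = √(2699*(1324 + (-118 + 248)) - 59/5/(-289/5)) = √(2699*(1324 + 130) - 5/289*(-59/5)) = √(2699*1454 + 59/289) = √(3924346 + 59/289) = √(1134136053/289) = 3*√126015117/17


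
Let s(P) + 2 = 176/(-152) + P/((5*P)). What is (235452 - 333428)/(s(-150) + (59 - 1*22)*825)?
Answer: -4653860/1449797 ≈ -3.2100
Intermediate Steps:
s(P) = -281/95 (s(P) = -2 + (176/(-152) + P/((5*P))) = -2 + (176*(-1/152) + P*(1/(5*P))) = -2 + (-22/19 + 1/5) = -2 - 91/95 = -281/95)
(235452 - 333428)/(s(-150) + (59 - 1*22)*825) = (235452 - 333428)/(-281/95 + (59 - 1*22)*825) = -97976/(-281/95 + (59 - 22)*825) = -97976/(-281/95 + 37*825) = -97976/(-281/95 + 30525) = -97976/2899594/95 = -97976*95/2899594 = -4653860/1449797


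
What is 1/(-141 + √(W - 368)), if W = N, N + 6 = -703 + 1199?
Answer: -141/19759 - √122/19759 ≈ -0.0076950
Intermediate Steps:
N = 490 (N = -6 + (-703 + 1199) = -6 + 496 = 490)
W = 490
1/(-141 + √(W - 368)) = 1/(-141 + √(490 - 368)) = 1/(-141 + √122)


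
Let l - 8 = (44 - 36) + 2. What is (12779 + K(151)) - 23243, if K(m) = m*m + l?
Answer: 12355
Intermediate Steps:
l = 18 (l = 8 + ((44 - 36) + 2) = 8 + (8 + 2) = 8 + 10 = 18)
K(m) = 18 + m² (K(m) = m*m + 18 = m² + 18 = 18 + m²)
(12779 + K(151)) - 23243 = (12779 + (18 + 151²)) - 23243 = (12779 + (18 + 22801)) - 23243 = (12779 + 22819) - 23243 = 35598 - 23243 = 12355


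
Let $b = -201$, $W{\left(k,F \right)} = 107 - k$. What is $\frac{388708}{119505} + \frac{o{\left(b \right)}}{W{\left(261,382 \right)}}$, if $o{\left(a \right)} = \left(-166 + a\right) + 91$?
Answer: $\frac{46422206}{9201885} \approx 5.0449$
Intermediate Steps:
$o{\left(a \right)} = -75 + a$
$\frac{388708}{119505} + \frac{o{\left(b \right)}}{W{\left(261,382 \right)}} = \frac{388708}{119505} + \frac{-75 - 201}{107 - 261} = 388708 \cdot \frac{1}{119505} - \frac{276}{107 - 261} = \frac{388708}{119505} - \frac{276}{-154} = \frac{388708}{119505} - - \frac{138}{77} = \frac{388708}{119505} + \frac{138}{77} = \frac{46422206}{9201885}$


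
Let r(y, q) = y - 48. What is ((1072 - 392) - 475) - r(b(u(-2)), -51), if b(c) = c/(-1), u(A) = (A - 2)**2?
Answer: 269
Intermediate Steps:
u(A) = (-2 + A)**2
b(c) = -c (b(c) = c*(-1) = -c)
r(y, q) = -48 + y
((1072 - 392) - 475) - r(b(u(-2)), -51) = ((1072 - 392) - 475) - (-48 - (-2 - 2)**2) = (680 - 475) - (-48 - 1*(-4)**2) = 205 - (-48 - 1*16) = 205 - (-48 - 16) = 205 - 1*(-64) = 205 + 64 = 269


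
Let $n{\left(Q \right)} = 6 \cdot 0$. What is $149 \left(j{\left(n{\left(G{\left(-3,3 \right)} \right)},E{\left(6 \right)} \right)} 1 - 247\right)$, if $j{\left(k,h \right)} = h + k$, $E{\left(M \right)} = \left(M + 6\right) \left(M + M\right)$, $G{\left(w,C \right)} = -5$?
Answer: $-15347$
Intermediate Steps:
$E{\left(M \right)} = 2 M \left(6 + M\right)$ ($E{\left(M \right)} = \left(6 + M\right) 2 M = 2 M \left(6 + M\right)$)
$n{\left(Q \right)} = 0$
$149 \left(j{\left(n{\left(G{\left(-3,3 \right)} \right)},E{\left(6 \right)} \right)} 1 - 247\right) = 149 \left(\left(2 \cdot 6 \left(6 + 6\right) + 0\right) 1 - 247\right) = 149 \left(\left(2 \cdot 6 \cdot 12 + 0\right) 1 - 247\right) = 149 \left(\left(144 + 0\right) 1 - 247\right) = 149 \left(144 \cdot 1 - 247\right) = 149 \left(144 - 247\right) = 149 \left(-103\right) = -15347$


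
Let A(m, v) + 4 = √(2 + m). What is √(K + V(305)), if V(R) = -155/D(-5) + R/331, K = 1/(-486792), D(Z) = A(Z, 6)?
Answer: √(148471229/161128152 + 155/(4 - I*√3)) ≈ 5.9144 + 1.1945*I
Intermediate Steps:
A(m, v) = -4 + √(2 + m)
D(Z) = -4 + √(2 + Z)
K = -1/486792 ≈ -2.0543e-6
V(R) = -155/(-4 + I*√3) + R/331 (V(R) = -155/(-4 + √(2 - 5)) + R/331 = -155/(-4 + √(-3)) + R*(1/331) = -155/(-4 + I*√3) + R/331)
√(K + V(305)) = √(-1/486792 + (620/19 + (1/331)*305 + 155*I*√3/19)) = √(-1/486792 + (620/19 + 305/331 + 155*I*√3/19)) = √(-1/486792 + (211015/6289 + 155*I*√3/19)) = √(102720407591/3061434888 + 155*I*√3/19)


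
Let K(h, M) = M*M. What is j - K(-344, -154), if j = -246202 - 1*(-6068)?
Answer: -263850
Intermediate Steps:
j = -240134 (j = -246202 + 6068 = -240134)
K(h, M) = M**2
j - K(-344, -154) = -240134 - 1*(-154)**2 = -240134 - 1*23716 = -240134 - 23716 = -263850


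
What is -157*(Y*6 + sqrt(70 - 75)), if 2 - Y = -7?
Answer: -8478 - 157*I*sqrt(5) ≈ -8478.0 - 351.06*I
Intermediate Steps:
Y = 9 (Y = 2 - 1*(-7) = 2 + 7 = 9)
-157*(Y*6 + sqrt(70 - 75)) = -157*(9*6 + sqrt(70 - 75)) = -157*(54 + sqrt(-5)) = -157*(54 + I*sqrt(5)) = -8478 - 157*I*sqrt(5)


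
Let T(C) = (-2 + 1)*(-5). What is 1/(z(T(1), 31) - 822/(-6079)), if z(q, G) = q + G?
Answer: 6079/219666 ≈ 0.027674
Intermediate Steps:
T(C) = 5 (T(C) = -1*(-5) = 5)
z(q, G) = G + q
1/(z(T(1), 31) - 822/(-6079)) = 1/((31 + 5) - 822/(-6079)) = 1/(36 - 822*(-1/6079)) = 1/(36 + 822/6079) = 1/(219666/6079) = 6079/219666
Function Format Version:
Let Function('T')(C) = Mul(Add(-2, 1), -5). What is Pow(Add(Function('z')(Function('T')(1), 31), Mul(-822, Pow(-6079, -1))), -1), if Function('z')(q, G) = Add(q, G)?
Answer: Rational(6079, 219666) ≈ 0.027674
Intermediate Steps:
Function('T')(C) = 5 (Function('T')(C) = Mul(-1, -5) = 5)
Function('z')(q, G) = Add(G, q)
Pow(Add(Function('z')(Function('T')(1), 31), Mul(-822, Pow(-6079, -1))), -1) = Pow(Add(Add(31, 5), Mul(-822, Pow(-6079, -1))), -1) = Pow(Add(36, Mul(-822, Rational(-1, 6079))), -1) = Pow(Add(36, Rational(822, 6079)), -1) = Pow(Rational(219666, 6079), -1) = Rational(6079, 219666)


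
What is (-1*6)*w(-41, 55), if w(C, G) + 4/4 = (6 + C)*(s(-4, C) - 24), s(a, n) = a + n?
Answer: -14484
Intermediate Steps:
w(C, G) = -1 + (-28 + C)*(6 + C) (w(C, G) = -1 + (6 + C)*((-4 + C) - 24) = -1 + (6 + C)*(-28 + C) = -1 + (-28 + C)*(6 + C))
(-1*6)*w(-41, 55) = (-1*6)*(-169 + (-41)**2 - 22*(-41)) = -6*(-169 + 1681 + 902) = -6*2414 = -14484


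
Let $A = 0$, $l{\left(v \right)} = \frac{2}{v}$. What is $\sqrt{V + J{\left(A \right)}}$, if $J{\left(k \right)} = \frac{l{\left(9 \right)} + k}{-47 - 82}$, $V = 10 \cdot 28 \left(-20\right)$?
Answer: $\frac{i \sqrt{838706658}}{387} \approx 74.833 i$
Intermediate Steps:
$V = -5600$ ($V = 280 \left(-20\right) = -5600$)
$J{\left(k \right)} = - \frac{2}{1161} - \frac{k}{129}$ ($J{\left(k \right)} = \frac{\frac{2}{9} + k}{-47 - 82} = \frac{2 \cdot \frac{1}{9} + k}{-129} = \left(\frac{2}{9} + k\right) \left(- \frac{1}{129}\right) = - \frac{2}{1161} - \frac{k}{129}$)
$\sqrt{V + J{\left(A \right)}} = \sqrt{-5600 - \frac{2}{1161}} = \sqrt{- \frac{6501602}{1161}} = \frac{i \sqrt{838706658}}{387}$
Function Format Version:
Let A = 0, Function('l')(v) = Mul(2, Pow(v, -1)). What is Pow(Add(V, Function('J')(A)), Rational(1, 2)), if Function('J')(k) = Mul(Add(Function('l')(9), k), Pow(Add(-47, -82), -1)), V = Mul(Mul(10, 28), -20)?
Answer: Mul(Rational(1, 387), I, Pow(838706658, Rational(1, 2))) ≈ Mul(74.833, I)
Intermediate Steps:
V = -5600 (V = Mul(280, -20) = -5600)
Function('J')(k) = Add(Rational(-2, 1161), Mul(Rational(-1, 129), k)) (Function('J')(k) = Mul(Add(Mul(2, Pow(9, -1)), k), Pow(Add(-47, -82), -1)) = Mul(Add(Mul(2, Rational(1, 9)), k), Pow(-129, -1)) = Mul(Add(Rational(2, 9), k), Rational(-1, 129)) = Add(Rational(-2, 1161), Mul(Rational(-1, 129), k)))
Pow(Add(V, Function('J')(A)), Rational(1, 2)) = Pow(Add(-5600, Add(Rational(-2, 1161), Mul(Rational(-1, 129), 0))), Rational(1, 2)) = Pow(Add(-5600, Add(Rational(-2, 1161), 0)), Rational(1, 2)) = Pow(Add(-5600, Rational(-2, 1161)), Rational(1, 2)) = Pow(Rational(-6501602, 1161), Rational(1, 2)) = Mul(Rational(1, 387), I, Pow(838706658, Rational(1, 2)))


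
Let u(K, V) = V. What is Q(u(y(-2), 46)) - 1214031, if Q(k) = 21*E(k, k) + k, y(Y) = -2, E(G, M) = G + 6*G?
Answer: -1207223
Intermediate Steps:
E(G, M) = 7*G
Q(k) = 148*k (Q(k) = 21*(7*k) + k = 147*k + k = 148*k)
Q(u(y(-2), 46)) - 1214031 = 148*46 - 1214031 = 6808 - 1214031 = -1207223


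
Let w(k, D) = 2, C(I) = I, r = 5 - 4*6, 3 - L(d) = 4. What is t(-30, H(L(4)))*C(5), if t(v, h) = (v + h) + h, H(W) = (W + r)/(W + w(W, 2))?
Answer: -350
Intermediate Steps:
L(d) = -1 (L(d) = 3 - 1*4 = 3 - 4 = -1)
r = -19 (r = 5 - 24 = -19)
H(W) = (-19 + W)/(2 + W) (H(W) = (W - 19)/(W + 2) = (-19 + W)/(2 + W))
t(v, h) = v + 2*h (t(v, h) = (h + v) + h = v + 2*h)
t(-30, H(L(4)))*C(5) = (-30 + 2*((-19 - 1)/(2 - 1)))*5 = (-30 + 2*(-20/1))*5 = (-30 + 2*(1*(-20)))*5 = (-30 + 2*(-20))*5 = (-30 - 40)*5 = -70*5 = -350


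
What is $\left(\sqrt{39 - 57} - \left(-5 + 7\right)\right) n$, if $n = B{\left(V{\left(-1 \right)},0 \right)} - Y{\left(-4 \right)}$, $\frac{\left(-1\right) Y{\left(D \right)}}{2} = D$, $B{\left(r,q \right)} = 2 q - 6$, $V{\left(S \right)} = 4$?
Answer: $28 - 42 i \sqrt{2} \approx 28.0 - 59.397 i$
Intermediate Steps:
$B{\left(r,q \right)} = -6 + 2 q$
$Y{\left(D \right)} = - 2 D$
$n = -14$ ($n = \left(-6 + 2 \cdot 0\right) - \left(-2\right) \left(-4\right) = \left(-6 + 0\right) - 8 = -6 - 8 = -14$)
$\left(\sqrt{39 - 57} - \left(-5 + 7\right)\right) n = \left(\sqrt{39 - 57} - \left(-5 + 7\right)\right) \left(-14\right) = \left(\sqrt{-18} - 2\right) \left(-14\right) = \left(3 i \sqrt{2} - 2\right) \left(-14\right) = \left(-2 + 3 i \sqrt{2}\right) \left(-14\right) = 28 - 42 i \sqrt{2}$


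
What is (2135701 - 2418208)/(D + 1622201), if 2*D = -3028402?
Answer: -94169/36000 ≈ -2.6158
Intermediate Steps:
D = -1514201 (D = (1/2)*(-3028402) = -1514201)
(2135701 - 2418208)/(D + 1622201) = (2135701 - 2418208)/(-1514201 + 1622201) = -282507/108000 = -282507*1/108000 = -94169/36000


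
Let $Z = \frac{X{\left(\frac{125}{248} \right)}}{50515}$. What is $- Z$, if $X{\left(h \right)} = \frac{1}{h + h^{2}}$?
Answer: $- \frac{61504}{2355261875} \approx -2.6113 \cdot 10^{-5}$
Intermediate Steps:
$Z = \frac{61504}{2355261875}$ ($Z = \frac{\frac{1}{125 \cdot \frac{1}{248}} \frac{1}{1 + \frac{125}{248}}}{50515} = \frac{1}{125 \cdot \frac{1}{248} \left(1 + 125 \cdot \frac{1}{248}\right)} \frac{1}{50515} = \frac{1}{\frac{125}{248} \left(1 + \frac{125}{248}\right)} \frac{1}{50515} = \frac{248}{125 \cdot \frac{373}{248}} \cdot \frac{1}{50515} = \frac{248}{125} \cdot \frac{248}{373} \cdot \frac{1}{50515} = \frac{61504}{46625} \cdot \frac{1}{50515} = \frac{61504}{2355261875} \approx 2.6113 \cdot 10^{-5}$)
$- Z = \left(-1\right) \frac{61504}{2355261875} = - \frac{61504}{2355261875}$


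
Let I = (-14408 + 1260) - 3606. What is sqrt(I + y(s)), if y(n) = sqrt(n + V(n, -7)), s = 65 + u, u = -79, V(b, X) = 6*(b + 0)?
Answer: sqrt(-16754 + 7*I*sqrt(2)) ≈ 0.0382 + 129.44*I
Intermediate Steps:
V(b, X) = 6*b
s = -14 (s = 65 - 79 = -14)
I = -16754 (I = -13148 - 3606 = -16754)
y(n) = sqrt(7)*sqrt(n) (y(n) = sqrt(n + 6*n) = sqrt(7*n) = sqrt(7)*sqrt(n))
sqrt(I + y(s)) = sqrt(-16754 + sqrt(7)*sqrt(-14)) = sqrt(-16754 + sqrt(7)*(I*sqrt(14))) = sqrt(-16754 + 7*I*sqrt(2))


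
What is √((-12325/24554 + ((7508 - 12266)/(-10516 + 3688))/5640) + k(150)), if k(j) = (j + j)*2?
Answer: √232645749296810512216065/19699428660 ≈ 24.485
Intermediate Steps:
k(j) = 4*j (k(j) = (2*j)*2 = 4*j)
√((-12325/24554 + ((7508 - 12266)/(-10516 + 3688))/5640) + k(150)) = √((-12325/24554 + ((7508 - 12266)/(-10516 + 3688))/5640) + 4*150) = √((-12325*1/24554 - 4758/(-6828)*(1/5640)) + 600) = √((-12325/24554 - 4758*(-1/6828)*(1/5640)) + 600) = √((-12325/24554 + (793/1138)*(1/5640)) + 600) = √((-12325/24554 + 793/6418320) + 600) = √(-39543161339/78797714640 + 600) = √(47239085622661/78797714640) = √232645749296810512216065/19699428660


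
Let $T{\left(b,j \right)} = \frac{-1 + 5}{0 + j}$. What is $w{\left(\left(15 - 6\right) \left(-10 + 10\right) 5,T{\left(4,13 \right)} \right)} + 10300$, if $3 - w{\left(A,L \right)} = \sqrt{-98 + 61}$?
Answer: $10303 - i \sqrt{37} \approx 10303.0 - 6.0828 i$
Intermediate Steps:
$T{\left(b,j \right)} = \frac{4}{j}$
$w{\left(A,L \right)} = 3 - i \sqrt{37}$ ($w{\left(A,L \right)} = 3 - \sqrt{-98 + 61} = 3 - \sqrt{-37} = 3 - i \sqrt{37}$)
$w{\left(\left(15 - 6\right) \left(-10 + 10\right) 5,T{\left(4,13 \right)} \right)} + 10300 = \left(3 - i \sqrt{37}\right) + 10300 = 10303 - i \sqrt{37}$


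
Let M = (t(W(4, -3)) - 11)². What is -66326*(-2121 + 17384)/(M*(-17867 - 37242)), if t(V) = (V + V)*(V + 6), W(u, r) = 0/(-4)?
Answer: 1012333738/6668189 ≈ 151.82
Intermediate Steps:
W(u, r) = 0 (W(u, r) = 0*(-¼) = 0)
t(V) = 2*V*(6 + V) (t(V) = (2*V)*(6 + V) = 2*V*(6 + V))
M = 121 (M = (2*0*(6 + 0) - 11)² = (2*0*6 - 11)² = (0 - 11)² = (-11)² = 121)
-66326*(-2121 + 17384)/(M*(-17867 - 37242)) = -66326*(-2121 + 17384)/(121*(-17867 - 37242)) = -66326/(121/((15263/(-55109)))) = -66326/(121/((15263*(-1/55109)))) = -66326/(121/(-15263/55109)) = -66326/(121*(-55109/15263)) = -66326/(-6668189/15263) = -66326*(-15263/6668189) = 1012333738/6668189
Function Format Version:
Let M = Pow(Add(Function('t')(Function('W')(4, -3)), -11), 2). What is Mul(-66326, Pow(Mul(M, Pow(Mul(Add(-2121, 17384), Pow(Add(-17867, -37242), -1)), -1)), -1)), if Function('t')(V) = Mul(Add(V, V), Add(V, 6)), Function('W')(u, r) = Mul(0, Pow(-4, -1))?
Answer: Rational(1012333738, 6668189) ≈ 151.82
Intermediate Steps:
Function('W')(u, r) = 0 (Function('W')(u, r) = Mul(0, Rational(-1, 4)) = 0)
Function('t')(V) = Mul(2, V, Add(6, V)) (Function('t')(V) = Mul(Mul(2, V), Add(6, V)) = Mul(2, V, Add(6, V)))
M = 121 (M = Pow(Add(Mul(2, 0, Add(6, 0)), -11), 2) = Pow(Add(Mul(2, 0, 6), -11), 2) = Pow(Add(0, -11), 2) = Pow(-11, 2) = 121)
Mul(-66326, Pow(Mul(M, Pow(Mul(Add(-2121, 17384), Pow(Add(-17867, -37242), -1)), -1)), -1)) = Mul(-66326, Pow(Mul(121, Pow(Mul(Add(-2121, 17384), Pow(Add(-17867, -37242), -1)), -1)), -1)) = Mul(-66326, Pow(Mul(121, Pow(Mul(15263, Pow(-55109, -1)), -1)), -1)) = Mul(-66326, Pow(Mul(121, Pow(Mul(15263, Rational(-1, 55109)), -1)), -1)) = Mul(-66326, Pow(Mul(121, Pow(Rational(-15263, 55109), -1)), -1)) = Mul(-66326, Pow(Mul(121, Rational(-55109, 15263)), -1)) = Mul(-66326, Pow(Rational(-6668189, 15263), -1)) = Mul(-66326, Rational(-15263, 6668189)) = Rational(1012333738, 6668189)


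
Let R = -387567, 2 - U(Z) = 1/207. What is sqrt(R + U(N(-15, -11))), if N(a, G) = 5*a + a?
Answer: 2*I*sqrt(461299247)/69 ≈ 622.55*I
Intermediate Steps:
N(a, G) = 6*a
U(Z) = 413/207 (U(Z) = 2 - 1/207 = 413/207)
sqrt(R + U(N(-15, -11))) = sqrt(-387567 + 413/207) = sqrt(-80225956/207) = 2*I*sqrt(461299247)/69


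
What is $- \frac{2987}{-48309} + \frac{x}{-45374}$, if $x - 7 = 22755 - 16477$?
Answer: $- \frac{168089927}{2191972566} \approx -0.076684$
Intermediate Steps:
$x = 6285$ ($x = 7 + \left(22755 - 16477\right) = 7 + 6278 = 6285$)
$- \frac{2987}{-48309} + \frac{x}{-45374} = - \frac{2987}{-48309} + \frac{6285}{-45374} = \left(-2987\right) \left(- \frac{1}{48309}\right) + 6285 \left(- \frac{1}{45374}\right) = \frac{2987}{48309} - \frac{6285}{45374} = - \frac{168089927}{2191972566}$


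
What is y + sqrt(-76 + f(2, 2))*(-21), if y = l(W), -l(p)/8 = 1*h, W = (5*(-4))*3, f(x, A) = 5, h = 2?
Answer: -16 - 21*I*sqrt(71) ≈ -16.0 - 176.95*I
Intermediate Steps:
W = -60 (W = -20*3 = -60)
l(p) = -16 (l(p) = -8*2 = -16)
y = -16
y + sqrt(-76 + f(2, 2))*(-21) = -16 + sqrt(-76 + 5)*(-21) = -16 + sqrt(-71)*(-21) = -16 + (I*sqrt(71))*(-21) = -16 - 21*I*sqrt(71)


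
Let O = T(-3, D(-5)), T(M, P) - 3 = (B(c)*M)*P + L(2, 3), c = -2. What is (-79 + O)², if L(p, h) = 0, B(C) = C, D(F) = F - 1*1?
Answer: 12544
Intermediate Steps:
D(F) = -1 + F (D(F) = F - 1 = -1 + F)
T(M, P) = 3 - 2*M*P (T(M, P) = 3 + ((-2*M)*P + 0) = 3 + (-2*M*P + 0) = 3 - 2*M*P)
O = -33 (O = 3 - 2*(-3)*(-1 - 5) = 3 - 2*(-3)*(-6) = 3 - 36 = -33)
(-79 + O)² = (-79 - 33)² = (-112)² = 12544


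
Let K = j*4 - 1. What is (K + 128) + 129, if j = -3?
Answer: 244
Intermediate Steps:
K = -13 (K = -3*4 - 1 = -12 - 1 = -13)
(K + 128) + 129 = (-13 + 128) + 129 = 115 + 129 = 244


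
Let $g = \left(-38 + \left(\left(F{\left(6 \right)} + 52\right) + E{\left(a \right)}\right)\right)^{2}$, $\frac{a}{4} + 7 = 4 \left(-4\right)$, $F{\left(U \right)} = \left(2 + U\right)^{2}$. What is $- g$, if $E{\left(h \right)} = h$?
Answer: $-196$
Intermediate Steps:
$a = -92$ ($a = -28 + 4 \cdot 4 \left(-4\right) = -28 + 4 \left(-16\right) = -28 - 64 = -92$)
$g = 196$ ($g = \left(-38 - \left(40 - \left(2 + 6\right)^{2}\right)\right)^{2} = \left(-38 - \left(40 - 64\right)\right)^{2} = \left(-38 + \left(\left(64 + 52\right) - 92\right)\right)^{2} = \left(-38 + \left(116 - 92\right)\right)^{2} = \left(-38 + 24\right)^{2} = \left(-14\right)^{2} = 196$)
$- g = \left(-1\right) 196 = -196$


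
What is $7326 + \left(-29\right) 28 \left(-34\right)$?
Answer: $34934$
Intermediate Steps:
$7326 + \left(-29\right) 28 \left(-34\right) = 7326 - -27608 = 7326 + 27608 = 34934$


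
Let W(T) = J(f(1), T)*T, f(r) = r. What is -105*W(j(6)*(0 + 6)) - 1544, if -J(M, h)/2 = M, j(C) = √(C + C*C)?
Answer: -1544 + 1260*√42 ≈ 6621.7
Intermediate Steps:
j(C) = √(C + C²)
J(M, h) = -2*M
W(T) = -2*T (W(T) = (-2*1)*T = -2*T)
-105*W(j(6)*(0 + 6)) - 1544 = -(-210)*√(6*(1 + 6))*(0 + 6) - 1544 = -(-210)*√(6*7)*6 - 1544 = -(-210)*√42*6 - 1544 = -(-210)*6*√42 - 1544 = -(-1260)*√42 - 1544 = 1260*√42 - 1544 = -1544 + 1260*√42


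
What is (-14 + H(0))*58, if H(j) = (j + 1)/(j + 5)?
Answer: -4002/5 ≈ -800.40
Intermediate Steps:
H(j) = (1 + j)/(5 + j)
(-14 + H(0))*58 = (-14 + (1 + 0)/(5 + 0))*58 = (-14 + 1/5)*58 = (-14 + (⅕)*1)*58 = (-14 + ⅕)*58 = -69/5*58 = -4002/5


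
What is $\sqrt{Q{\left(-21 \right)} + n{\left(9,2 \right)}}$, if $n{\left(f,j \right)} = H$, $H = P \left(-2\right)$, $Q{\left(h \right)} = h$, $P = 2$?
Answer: $5 i \approx 5.0 i$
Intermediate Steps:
$H = -4$ ($H = 2 \left(-2\right) = -4$)
$n{\left(f,j \right)} = -4$
$\sqrt{Q{\left(-21 \right)} + n{\left(9,2 \right)}} = \sqrt{-21 - 4} = \sqrt{-25} = 5 i$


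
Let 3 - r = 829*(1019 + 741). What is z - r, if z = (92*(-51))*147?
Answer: 769313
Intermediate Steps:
z = -689724 (z = -4692*147 = -689724)
r = -1459037 (r = 3 - 829*(1019 + 741) = 3 - 829*1760 = 3 - 1*1459040 = 3 - 1459040 = -1459037)
z - r = -689724 - 1*(-1459037) = -689724 + 1459037 = 769313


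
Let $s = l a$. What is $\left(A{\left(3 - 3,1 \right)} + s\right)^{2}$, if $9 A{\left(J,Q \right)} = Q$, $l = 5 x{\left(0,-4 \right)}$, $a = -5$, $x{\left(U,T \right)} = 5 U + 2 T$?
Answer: $\frac{3243601}{81} \approx 40044.0$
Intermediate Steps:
$x{\left(U,T \right)} = 2 T + 5 U$
$l = -40$ ($l = 5 \left(2 \left(-4\right) + 5 \cdot 0\right) = 5 \left(-8 + 0\right) = 5 \left(-8\right) = -40$)
$A{\left(J,Q \right)} = \frac{Q}{9}$
$s = 200$ ($s = \left(-40\right) \left(-5\right) = 200$)
$\left(A{\left(3 - 3,1 \right)} + s\right)^{2} = \left(\frac{1}{9} \cdot 1 + 200\right)^{2} = \left(\frac{1}{9} + 200\right)^{2} = \left(\frac{1801}{9}\right)^{2} = \frac{3243601}{81}$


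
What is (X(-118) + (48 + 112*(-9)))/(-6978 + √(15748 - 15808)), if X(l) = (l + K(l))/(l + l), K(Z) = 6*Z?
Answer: 2224819/16230848 + 1913*I*√15/48692544 ≈ 0.13707 + 0.00015216*I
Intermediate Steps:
X(l) = 7/2 (X(l) = (l + 6*l)/(l + l) = (7*l)/((2*l)) = (7*l)*(1/(2*l)) = 7/2)
(X(-118) + (48 + 112*(-9)))/(-6978 + √(15748 - 15808)) = (7/2 + (48 + 112*(-9)))/(-6978 + √(15748 - 15808)) = (7/2 + (48 - 1008))/(-6978 + √(-60)) = (7/2 - 960)/(-6978 + 2*I*√15) = -1913/(2*(-6978 + 2*I*√15))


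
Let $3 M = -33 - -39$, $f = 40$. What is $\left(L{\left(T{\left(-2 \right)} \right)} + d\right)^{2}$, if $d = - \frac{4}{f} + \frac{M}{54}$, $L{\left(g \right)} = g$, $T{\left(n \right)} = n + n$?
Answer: $\frac{1203409}{72900} \approx 16.508$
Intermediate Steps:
$T{\left(n \right)} = 2 n$
$M = 2$ ($M = \frac{-33 - -39}{3} = \frac{-33 + 39}{3} = \frac{1}{3} \cdot 6 = 2$)
$d = - \frac{17}{270}$ ($d = - \frac{4}{40} + \frac{2}{54} = \left(-4\right) \frac{1}{40} + 2 \cdot \frac{1}{54} = - \frac{1}{10} + \frac{1}{27} = - \frac{17}{270} \approx -0.062963$)
$\left(L{\left(T{\left(-2 \right)} \right)} + d\right)^{2} = \left(2 \left(-2\right) - \frac{17}{270}\right)^{2} = \left(-4 - \frac{17}{270}\right)^{2} = \left(- \frac{1097}{270}\right)^{2} = \frac{1203409}{72900}$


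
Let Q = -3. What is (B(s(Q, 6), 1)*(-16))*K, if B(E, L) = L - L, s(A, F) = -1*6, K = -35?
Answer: 0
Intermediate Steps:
s(A, F) = -6
B(E, L) = 0
(B(s(Q, 6), 1)*(-16))*K = (0*(-16))*(-35) = 0*(-35) = 0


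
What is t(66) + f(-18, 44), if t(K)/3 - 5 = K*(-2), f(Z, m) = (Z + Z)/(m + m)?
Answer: -8391/22 ≈ -381.41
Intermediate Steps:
f(Z, m) = Z/m (f(Z, m) = (2*Z)/((2*m)) = (2*Z)*(1/(2*m)) = Z/m)
t(K) = 15 - 6*K (t(K) = 15 + 3*(K*(-2)) = 15 + 3*(-2*K) = 15 - 6*K)
t(66) + f(-18, 44) = (15 - 6*66) - 18/44 = (15 - 396) - 18*1/44 = -381 - 9/22 = -8391/22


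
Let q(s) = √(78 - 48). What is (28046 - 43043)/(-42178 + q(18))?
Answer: 316271733/889491827 + 14997*√30/1778983654 ≈ 0.35561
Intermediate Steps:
q(s) = √30
(28046 - 43043)/(-42178 + q(18)) = (28046 - 43043)/(-42178 + √30) = -14997/(-42178 + √30)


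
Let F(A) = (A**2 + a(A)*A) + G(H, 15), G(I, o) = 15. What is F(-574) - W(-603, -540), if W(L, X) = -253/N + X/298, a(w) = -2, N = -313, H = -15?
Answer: 15420057856/46637 ≈ 3.3064e+5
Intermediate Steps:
F(A) = 15 + A**2 - 2*A (F(A) = (A**2 - 2*A) + 15 = 15 + A**2 - 2*A)
W(L, X) = 253/313 + X/298 (W(L, X) = -253/(-313) + X/298 = -253*(-1/313) + X*(1/298) = 253/313 + X/298)
F(-574) - W(-603, -540) = (15 + (-574)**2 - 2*(-574)) - (253/313 + (1/298)*(-540)) = (15 + 329476 + 1148) - (253/313 - 270/149) = 330639 - 1*(-46813/46637) = 330639 + 46813/46637 = 15420057856/46637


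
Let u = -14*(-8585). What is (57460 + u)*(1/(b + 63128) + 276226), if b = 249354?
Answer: 7666987871773725/156241 ≈ 4.9072e+10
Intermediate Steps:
u = 120190
(57460 + u)*(1/(b + 63128) + 276226) = (57460 + 120190)*(1/(249354 + 63128) + 276226) = 177650*(1/312482 + 276226) = 177650*(86315652933/312482) = 7666987871773725/156241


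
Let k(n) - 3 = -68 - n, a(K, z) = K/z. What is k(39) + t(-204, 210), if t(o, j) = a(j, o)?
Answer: -3571/34 ≈ -105.03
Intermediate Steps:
t(o, j) = j/o
k(n) = -65 - n (k(n) = 3 + (-68 - n) = -65 - n)
k(39) + t(-204, 210) = (-65 - 1*39) + 210/(-204) = (-65 - 39) + 210*(-1/204) = -104 - 35/34 = -3571/34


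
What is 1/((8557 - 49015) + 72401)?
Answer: 1/31943 ≈ 3.1306e-5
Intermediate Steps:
1/((8557 - 49015) + 72401) = 1/(-40458 + 72401) = 1/31943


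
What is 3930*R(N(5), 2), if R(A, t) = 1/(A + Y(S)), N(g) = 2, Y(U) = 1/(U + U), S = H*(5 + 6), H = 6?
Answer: 103752/53 ≈ 1957.6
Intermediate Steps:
S = 66 (S = 6*(5 + 6) = 6*11 = 66)
Y(U) = 1/(2*U)
R(A, t) = 1/(1/132 + A) (R(A, t) = 1/(A + (1/2)/66) = 1/(A + (1/2)*(1/66)) = 1/(A + 1/132) = 1/(1/132 + A))
3930*R(N(5), 2) = 3930*(132/(1 + 132*2)) = 3930*(132/(1 + 264)) = 3930*(132/265) = 103752/53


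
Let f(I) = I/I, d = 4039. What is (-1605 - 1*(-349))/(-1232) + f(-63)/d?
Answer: 90611/88858 ≈ 1.0197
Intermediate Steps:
f(I) = 1
(-1605 - 1*(-349))/(-1232) + f(-63)/d = (-1605 - 1*(-349))/(-1232) + 1/4039 = (-1605 + 349)*(-1/1232) + 1*(1/4039) = -1256*(-1/1232) + 1/4039 = 157/154 + 1/4039 = 90611/88858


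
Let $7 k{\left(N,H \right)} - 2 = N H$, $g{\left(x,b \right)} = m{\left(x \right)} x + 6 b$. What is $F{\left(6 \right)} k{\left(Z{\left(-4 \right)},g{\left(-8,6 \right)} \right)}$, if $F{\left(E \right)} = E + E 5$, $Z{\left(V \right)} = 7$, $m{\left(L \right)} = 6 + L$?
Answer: $\frac{13176}{7} \approx 1882.3$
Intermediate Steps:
$g{\left(x,b \right)} = 6 b + x \left(6 + x\right)$ ($g{\left(x,b \right)} = \left(6 + x\right) x + 6 b = x \left(6 + x\right) + 6 b = 6 b + x \left(6 + x\right)$)
$F{\left(E \right)} = 6 E$ ($F{\left(E \right)} = E + 5 E = 6 E$)
$k{\left(N,H \right)} = \frac{2}{7} + \frac{H N}{7}$ ($k{\left(N,H \right)} = \frac{2}{7} + \frac{N H}{7} = \frac{2}{7} + \frac{H N}{7}$)
$F{\left(6 \right)} k{\left(Z{\left(-4 \right)},g{\left(-8,6 \right)} \right)} = 6 \cdot 6 \left(\frac{2}{7} + \frac{1}{7} \left(6 \cdot 6 - 8 \left(6 - 8\right)\right) 7\right) = 36 \left(\frac{2}{7} + \frac{1}{7} \left(36 - -16\right) 7\right) = 36 \left(\frac{2}{7} + \frac{1}{7} \left(36 + 16\right) 7\right) = 36 \left(\frac{2}{7} + \frac{1}{7} \cdot 52 \cdot 7\right) = 36 \left(\frac{2}{7} + 52\right) = 36 \cdot \frac{366}{7} = \frac{13176}{7}$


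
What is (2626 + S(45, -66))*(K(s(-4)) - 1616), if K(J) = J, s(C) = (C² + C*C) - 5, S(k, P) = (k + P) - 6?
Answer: -4129811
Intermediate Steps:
S(k, P) = -6 + P + k (S(k, P) = (P + k) - 6 = -6 + P + k)
s(C) = -5 + 2*C² (s(C) = (C² + C²) - 5 = 2*C² - 5 = -5 + 2*C²)
(2626 + S(45, -66))*(K(s(-4)) - 1616) = (2626 + (-6 - 66 + 45))*((-5 + 2*(-4)²) - 1616) = (2626 - 27)*((-5 + 2*16) - 1616) = 2599*((-5 + 32) - 1616) = 2599*(27 - 1616) = 2599*(-1589) = -4129811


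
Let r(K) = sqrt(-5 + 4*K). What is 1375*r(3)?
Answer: 1375*sqrt(7) ≈ 3637.9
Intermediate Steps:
1375*r(3) = 1375*sqrt(-5 + 4*3) = 1375*sqrt(-5 + 12) = 1375*sqrt(7)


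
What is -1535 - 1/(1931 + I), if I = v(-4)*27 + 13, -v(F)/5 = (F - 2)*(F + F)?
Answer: -6962759/4536 ≈ -1535.0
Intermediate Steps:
v(F) = -10*F*(-2 + F) (v(F) = -5*(F - 2)*(F + F) = -5*(-2 + F)*2*F = -10*F*(-2 + F))
I = -6467 (I = (10*(-4)*(2 - 1*(-4)))*27 + 13 = (10*(-4)*(2 + 4))*27 + 13 = (10*(-4)*6)*27 + 13 = -240*27 + 13 = -6480 + 13 = -6467)
-1535 - 1/(1931 + I) = -1535 - 1/(1931 - 6467) = -1535 - 1/(-4536) = -1535 - 1*(-1/4536) = -1535 + 1/4536 = -6962759/4536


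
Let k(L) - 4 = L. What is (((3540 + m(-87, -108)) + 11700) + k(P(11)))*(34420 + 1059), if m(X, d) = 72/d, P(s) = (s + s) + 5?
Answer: 1625328469/3 ≈ 5.4178e+8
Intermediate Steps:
P(s) = 5 + 2*s (P(s) = 2*s + 5 = 5 + 2*s)
k(L) = 4 + L
(((3540 + m(-87, -108)) + 11700) + k(P(11)))*(34420 + 1059) = (((3540 + 72/(-108)) + 11700) + (4 + (5 + 2*11)))*(34420 + 1059) = (((3540 + 72*(-1/108)) + 11700) + (4 + (5 + 22)))*35479 = (((3540 - 2/3) + 11700) + (4 + 27))*35479 = ((10618/3 + 11700) + 31)*35479 = (45718/3 + 31)*35479 = (45811/3)*35479 = 1625328469/3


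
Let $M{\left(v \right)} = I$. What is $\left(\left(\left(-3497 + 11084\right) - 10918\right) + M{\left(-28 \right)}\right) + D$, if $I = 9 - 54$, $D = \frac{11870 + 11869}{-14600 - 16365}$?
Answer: $- \frac{104561579}{30965} \approx -3376.8$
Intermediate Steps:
$D = - \frac{23739}{30965}$ ($D = \frac{23739}{-30965} = 23739 \left(- \frac{1}{30965}\right) = - \frac{23739}{30965} \approx -0.76664$)
$I = -45$
$M{\left(v \right)} = -45$
$\left(\left(\left(-3497 + 11084\right) - 10918\right) + M{\left(-28 \right)}\right) + D = \left(\left(\left(-3497 + 11084\right) - 10918\right) - 45\right) - \frac{23739}{30965} = \left(\left(7587 - 10918\right) - 45\right) - \frac{23739}{30965} = \left(-3331 - 45\right) - \frac{23739}{30965} = -3376 - \frac{23739}{30965} = - \frac{104561579}{30965}$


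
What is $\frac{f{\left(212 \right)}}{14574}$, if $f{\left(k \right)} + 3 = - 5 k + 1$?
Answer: $- \frac{177}{2429} \approx -0.07287$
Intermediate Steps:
$f{\left(k \right)} = -2 - 5 k$ ($f{\left(k \right)} = -3 - \left(-1 + 5 k\right) = -2 - 5 k$)
$\frac{f{\left(212 \right)}}{14574} = \frac{-2 - 1060}{14574} = \left(-2 - 1060\right) \frac{1}{14574} = \left(-1062\right) \frac{1}{14574} = - \frac{177}{2429}$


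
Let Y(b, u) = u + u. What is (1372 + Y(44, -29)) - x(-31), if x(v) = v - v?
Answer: 1314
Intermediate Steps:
Y(b, u) = 2*u
x(v) = 0
(1372 + Y(44, -29)) - x(-31) = (1372 + 2*(-29)) - 1*0 = (1372 - 58) + 0 = 1314 + 0 = 1314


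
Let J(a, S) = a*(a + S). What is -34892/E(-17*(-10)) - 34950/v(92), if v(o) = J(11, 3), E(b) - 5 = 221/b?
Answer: -3995395/693 ≈ -5765.4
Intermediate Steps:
E(b) = 5 + 221/b
J(a, S) = a*(S + a)
v(o) = 154 (v(o) = 11*(3 + 11) = 11*14 = 154)
-34892/E(-17*(-10)) - 34950/v(92) = -34892/(5 + 221/((-17*(-10)))) - 34950/154 = -34892/(5 + 221/170) - 34950*1/154 = -34892/(5 + 221*(1/170)) - 17475/77 = -34892/(5 + 13/10) - 17475/77 = -34892/63/10 - 17475/77 = -34892*10/63 - 17475/77 = -348920/63 - 17475/77 = -3995395/693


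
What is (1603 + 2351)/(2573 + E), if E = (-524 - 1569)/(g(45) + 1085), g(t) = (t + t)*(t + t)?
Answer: 18158745/11815456 ≈ 1.5369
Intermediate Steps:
g(t) = 4*t**2 (g(t) = (2*t)*(2*t) = 4*t**2)
E = -2093/9185 (E = (-524 - 1569)/(4*45**2 + 1085) = -2093/(4*2025 + 1085) = -2093/(8100 + 1085) = -2093/9185 ≈ -0.22787)
(1603 + 2351)/(2573 + E) = (1603 + 2351)/(2573 - 2093/9185) = 3954/(23630912/9185) = 3954*(9185/23630912) = 18158745/11815456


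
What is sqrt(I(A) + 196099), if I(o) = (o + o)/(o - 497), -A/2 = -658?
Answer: sqrt(298271467)/39 ≈ 442.83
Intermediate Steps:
A = 1316 (A = -2*(-658) = 1316)
I(o) = 2*o/(-497 + o) (I(o) = (2*o)/(-497 + o) = 2*o/(-497 + o))
sqrt(I(A) + 196099) = sqrt(2*1316/(-497 + 1316) + 196099) = sqrt(2*1316/819 + 196099) = sqrt(2*1316*(1/819) + 196099) = sqrt(376/117 + 196099) = sqrt(22943959/117) = sqrt(298271467)/39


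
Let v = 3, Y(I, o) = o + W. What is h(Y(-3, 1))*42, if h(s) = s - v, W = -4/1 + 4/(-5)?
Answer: -1428/5 ≈ -285.60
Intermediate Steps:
W = -24/5 (W = -4*1 + 4*(-⅕) = -4 - ⅘ = -24/5 ≈ -4.8000)
Y(I, o) = -24/5 + o (Y(I, o) = o - 24/5 = -24/5 + o)
h(s) = -3 + s (h(s) = s - 1*3 = s - 3 = -3 + s)
h(Y(-3, 1))*42 = (-3 + (-24/5 + 1))*42 = (-3 - 19/5)*42 = -34/5*42 = -1428/5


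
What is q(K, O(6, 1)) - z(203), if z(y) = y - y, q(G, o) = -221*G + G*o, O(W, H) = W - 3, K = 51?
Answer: -11118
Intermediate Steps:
O(W, H) = -3 + W
z(y) = 0
q(K, O(6, 1)) - z(203) = 51*(-221 + (-3 + 6)) - 1*0 = 51*(-221 + 3) + 0 = 51*(-218) + 0 = -11118 + 0 = -11118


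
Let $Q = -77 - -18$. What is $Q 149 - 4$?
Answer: $-8795$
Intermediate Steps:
$Q = -59$ ($Q = -77 + 18 = -59$)
$Q 149 - 4 = \left(-59\right) 149 - 4 = -8791 - 4 = -8795$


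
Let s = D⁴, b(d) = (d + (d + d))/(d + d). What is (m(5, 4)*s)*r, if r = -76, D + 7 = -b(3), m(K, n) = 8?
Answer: -3173798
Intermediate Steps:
b(d) = 3/2 (b(d) = (d + 2*d)/((2*d)) = (3*d)*(1/(2*d)) = 3/2)
D = -17/2 (D = -7 - 1*3/2 = -7 - 3/2 = -17/2 ≈ -8.5000)
s = 83521/16 (s = (-17/2)⁴ = 83521/16 ≈ 5220.1)
(m(5, 4)*s)*r = (8*(83521/16))*(-76) = (83521/2)*(-76) = -3173798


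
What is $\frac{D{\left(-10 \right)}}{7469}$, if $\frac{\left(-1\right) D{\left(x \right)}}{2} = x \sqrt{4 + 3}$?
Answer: $\frac{20 \sqrt{7}}{7469} \approx 0.0070846$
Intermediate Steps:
$D{\left(x \right)} = - 2 x \sqrt{7}$ ($D{\left(x \right)} = - 2 x \sqrt{4 + 3} = - 2 x \sqrt{7}$)
$\frac{D{\left(-10 \right)}}{7469} = \frac{\left(-2\right) \left(-10\right) \sqrt{7}}{7469} = 20 \sqrt{7} \cdot \frac{1}{7469} = \frac{20 \sqrt{7}}{7469}$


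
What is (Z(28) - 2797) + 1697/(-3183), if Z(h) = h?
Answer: -8815424/3183 ≈ -2769.5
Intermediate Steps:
(Z(28) - 2797) + 1697/(-3183) = (28 - 2797) + 1697/(-3183) = -2769 + 1697*(-1/3183) = -2769 - 1697/3183 = -8815424/3183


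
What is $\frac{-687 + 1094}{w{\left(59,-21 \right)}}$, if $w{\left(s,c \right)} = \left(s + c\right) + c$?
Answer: $\frac{407}{17} \approx 23.941$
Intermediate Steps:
$w{\left(s,c \right)} = s + 2 c$ ($w{\left(s,c \right)} = \left(c + s\right) + c = s + 2 c$)
$\frac{-687 + 1094}{w{\left(59,-21 \right)}} = \frac{-687 + 1094}{59 + 2 \left(-21\right)} = \frac{407}{59 - 42} = \frac{407}{17}$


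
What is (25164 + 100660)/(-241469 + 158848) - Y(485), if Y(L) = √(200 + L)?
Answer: -125824/82621 - √685 ≈ -27.695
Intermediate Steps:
(25164 + 100660)/(-241469 + 158848) - Y(485) = (25164 + 100660)/(-241469 + 158848) - √(200 + 485) = 125824/(-82621) - √685 = 125824*(-1/82621) - √685 = -125824/82621 - √685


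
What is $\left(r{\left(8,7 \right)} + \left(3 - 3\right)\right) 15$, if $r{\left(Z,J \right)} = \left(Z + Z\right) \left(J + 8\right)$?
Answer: $3600$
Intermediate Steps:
$r{\left(Z,J \right)} = 2 Z \left(8 + J\right)$
$\left(r{\left(8,7 \right)} + \left(3 - 3\right)\right) 15 = \left(2 \cdot 8 \left(8 + 7\right) + \left(3 - 3\right)\right) 15 = \left(2 \cdot 8 \cdot 15 + \left(3 - 3\right)\right) 15 = \left(240 + 0\right) 15 = 240 \cdot 15 = 3600$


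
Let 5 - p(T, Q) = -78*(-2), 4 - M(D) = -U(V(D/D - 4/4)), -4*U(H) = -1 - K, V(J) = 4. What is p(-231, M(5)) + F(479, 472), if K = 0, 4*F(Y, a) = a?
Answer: -33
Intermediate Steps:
F(Y, a) = a/4
U(H) = ¼ (U(H) = -(-1 - 1*0)/4 = -(-1 + 0)/4 = -¼*(-1) = ¼)
M(D) = 17/4 (M(D) = 4 - (-1)/4 = 4 - 1*(-¼) = 4 + ¼ = 17/4)
p(T, Q) = -151 (p(T, Q) = 5 - (-78)*(-2) = 5 - 1*156 = 5 - 156 = -151)
p(-231, M(5)) + F(479, 472) = -151 + (¼)*472 = -151 + 118 = -33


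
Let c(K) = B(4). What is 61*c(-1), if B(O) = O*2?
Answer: 488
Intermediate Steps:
B(O) = 2*O
c(K) = 8 (c(K) = 2*4 = 8)
61*c(-1) = 61*8 = 488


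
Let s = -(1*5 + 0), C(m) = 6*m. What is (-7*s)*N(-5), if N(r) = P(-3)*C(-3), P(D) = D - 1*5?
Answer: 5040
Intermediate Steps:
P(D) = -5 + D (P(D) = D - 5 = -5 + D)
s = -5 (s = -(5 + 0) = -1*5 = -5)
N(r) = 144 (N(r) = (-5 - 3)*(6*(-3)) = -8*(-18) = 144)
(-7*s)*N(-5) = -7*(-5)*144 = 35*144 = 5040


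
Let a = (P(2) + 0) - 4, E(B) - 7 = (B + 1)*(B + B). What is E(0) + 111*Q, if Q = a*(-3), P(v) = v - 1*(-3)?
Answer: -326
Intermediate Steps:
P(v) = 3 + v (P(v) = v + 3 = 3 + v)
E(B) = 7 + 2*B*(1 + B) (E(B) = 7 + (B + 1)*(B + B) = 7 + (1 + B)*(2*B) = 7 + 2*B*(1 + B))
a = 1 (a = ((3 + 2) + 0) - 4 = (5 + 0) - 4 = 5 - 4 = 1)
Q = -3 (Q = 1*(-3) = -3)
E(0) + 111*Q = (7 + 2*0 + 2*0²) + 111*(-3) = (7 + 0 + 2*0) - 333 = (7 + 0 + 0) - 333 = 7 - 333 = -326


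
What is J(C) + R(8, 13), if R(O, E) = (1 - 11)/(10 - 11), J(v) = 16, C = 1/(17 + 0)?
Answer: 26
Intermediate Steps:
C = 1/17 ≈ 0.058824
R(O, E) = 10 (R(O, E) = -10/(-1) = -10*(-1) = 10)
J(C) + R(8, 13) = 16 + 10 = 26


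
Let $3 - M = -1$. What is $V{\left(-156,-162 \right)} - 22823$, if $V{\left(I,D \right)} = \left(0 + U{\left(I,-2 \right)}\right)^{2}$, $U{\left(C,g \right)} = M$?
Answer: $-22807$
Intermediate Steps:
$M = 4$ ($M = 3 - -1 = 3 + 1 = 4$)
$U{\left(C,g \right)} = 4$
$V{\left(I,D \right)} = 16$ ($V{\left(I,D \right)} = \left(0 + 4\right)^{2} = 4^{2} = 16$)
$V{\left(-156,-162 \right)} - 22823 = 16 - 22823 = -22807$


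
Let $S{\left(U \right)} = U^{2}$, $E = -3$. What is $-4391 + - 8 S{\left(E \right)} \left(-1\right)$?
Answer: $-4319$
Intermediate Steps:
$-4391 + - 8 S{\left(E \right)} \left(-1\right) = -4391 + - 8 \left(-3\right)^{2} \left(-1\right) = -4391 + \left(-8\right) 9 \left(-1\right) = -4391 - -72 = -4391 + 72 = -4319$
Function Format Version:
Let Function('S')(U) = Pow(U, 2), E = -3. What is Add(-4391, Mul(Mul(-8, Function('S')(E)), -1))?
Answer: -4319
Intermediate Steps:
Add(-4391, Mul(Mul(-8, Function('S')(E)), -1)) = Add(-4391, Mul(Mul(-8, Pow(-3, 2)), -1)) = Add(-4391, Mul(Mul(-8, 9), -1)) = Add(-4391, Mul(-72, -1)) = Add(-4391, 72) = -4319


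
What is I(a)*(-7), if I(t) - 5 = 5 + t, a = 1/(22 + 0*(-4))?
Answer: -1547/22 ≈ -70.318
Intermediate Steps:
a = 1/22 (a = 1/(22 + 0) = 1/22 ≈ 0.045455)
I(t) = 10 + t (I(t) = 5 + (5 + t) = 10 + t)
I(a)*(-7) = (10 + 1/22)*(-7) = (221/22)*(-7) = -1547/22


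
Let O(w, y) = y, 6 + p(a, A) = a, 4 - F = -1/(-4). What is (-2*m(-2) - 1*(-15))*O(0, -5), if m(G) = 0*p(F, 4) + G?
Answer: -95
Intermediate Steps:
F = 15/4 (F = 4 - (-1)/(-4) = 4 - (-1)*(-1)/4 = 4 - 1*¼ = 4 - ¼ = 15/4 ≈ 3.7500)
p(a, A) = -6 + a
m(G) = G (m(G) = 0*(-6 + 15/4) + G = 0*(-9/4) + G = 0 + G = G)
(-2*m(-2) - 1*(-15))*O(0, -5) = (-2*(-2) - 1*(-15))*(-5) = (4 + 15)*(-5) = 19*(-5) = -95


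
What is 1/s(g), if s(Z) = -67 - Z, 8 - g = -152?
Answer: -1/227 ≈ -0.0044053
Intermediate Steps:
g = 160 (g = 8 - 1*(-152) = 8 + 152 = 160)
1/s(g) = 1/(-67 - 1*160) = 1/(-67 - 160) = 1/(-227) = -1/227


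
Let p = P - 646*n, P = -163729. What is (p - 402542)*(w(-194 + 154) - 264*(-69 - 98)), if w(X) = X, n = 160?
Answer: -29495906288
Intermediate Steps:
p = -267089 (p = -163729 - 646*160 = -163729 - 103360 = -267089)
(p - 402542)*(w(-194 + 154) - 264*(-69 - 98)) = (-267089 - 402542)*((-194 + 154) - 264*(-69 - 98)) = -669631*(-40 - 264*(-167)) = -669631*(-40 + 44088) = -669631*44048 = -29495906288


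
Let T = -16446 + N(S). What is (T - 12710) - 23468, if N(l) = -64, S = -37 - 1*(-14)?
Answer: -52688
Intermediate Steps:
S = -23 (S = -37 + 14 = -23)
T = -16510 (T = -16446 - 64 = -16510)
(T - 12710) - 23468 = (-16510 - 12710) - 23468 = -29220 - 23468 = -52688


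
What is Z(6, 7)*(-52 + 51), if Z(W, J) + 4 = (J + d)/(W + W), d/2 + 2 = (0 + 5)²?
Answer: -5/12 ≈ -0.41667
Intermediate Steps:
d = 46 (d = -4 + 2*(0 + 5)² = -4 + 2*5² = -4 + 2*25 = -4 + 50 = 46)
Z(W, J) = -4 + (46 + J)/(2*W) (Z(W, J) = -4 + (J + 46)/(W + W) = -4 + (46 + J)/((2*W)) = -4 + (46 + J)*(1/(2*W)) = -4 + (46 + J)/(2*W))
Z(6, 7)*(-52 + 51) = ((½)*(46 + 7 - 8*6)/6)*(-52 + 51) = ((½)*(⅙)*(46 + 7 - 48))*(-1) = ((½)*(⅙)*5)*(-1) = (5/12)*(-1) = -5/12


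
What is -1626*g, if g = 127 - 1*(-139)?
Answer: -432516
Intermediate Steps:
g = 266 (g = 127 + 139 = 266)
-1626*g = -1626*266 = -432516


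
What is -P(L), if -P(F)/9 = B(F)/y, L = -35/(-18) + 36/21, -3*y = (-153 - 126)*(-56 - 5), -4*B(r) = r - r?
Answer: 0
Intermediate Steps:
B(r) = 0 (B(r) = -(r - r)/4 = -1/4*0 = 0)
y = -5673 (y = -(-153 - 126)*(-56 - 5)/3 = -(-93)*(-61) = -1/3*17019 = -5673)
L = 461/126 (L = -35*(-1/18) + 36*(1/21) = 35/18 + 12/7 = 461/126 ≈ 3.6587)
P(F) = 0 (P(F) = -0/(-5673) = -0*(-1)/5673 = -9*0 = 0)
-P(L) = -1*0 = 0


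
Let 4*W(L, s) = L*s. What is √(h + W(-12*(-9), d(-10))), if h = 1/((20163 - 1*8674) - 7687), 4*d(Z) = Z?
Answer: I*√243930617/1901 ≈ 8.2158*I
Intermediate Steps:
d(Z) = Z/4
W(L, s) = L*s/4 (W(L, s) = (L*s)/4 = L*s/4)
h = 1/3802 (h = 1/((20163 - 8674) - 7687) = 1/(11489 - 7687) = 1/3802 ≈ 0.00026302)
√(h + W(-12*(-9), d(-10))) = √(1/3802 + (-12*(-9))*((¼)*(-10))/4) = √(1/3802 + (¼)*108*(-5/2)) = √(1/3802 - 135/2) = √(-128317/1901) = I*√243930617/1901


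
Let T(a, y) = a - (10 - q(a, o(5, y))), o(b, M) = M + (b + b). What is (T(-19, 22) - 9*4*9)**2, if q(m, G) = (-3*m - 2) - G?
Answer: 108900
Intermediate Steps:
o(b, M) = M + 2*b
q(m, G) = -2 - G - 3*m (q(m, G) = (-2 - 3*m) - G = -2 - G - 3*m)
T(a, y) = -22 - y - 2*a (T(a, y) = a - (10 - (-2 - (y + 2*5) - 3*a)) = a - (10 - (-2 - (y + 10) - 3*a)) = a - (10 - (-2 - (10 + y) - 3*a)) = a - (10 - (-2 + (-10 - y) - 3*a)) = a - (10 - (-12 - y - 3*a)) = a - (10 + (12 + y + 3*a)) = a - (22 + y + 3*a) = a + (-22 - y - 3*a) = -22 - y - 2*a)
(T(-19, 22) - 9*4*9)**2 = ((-22 - 1*22 - 2*(-19)) - 9*4*9)**2 = ((-22 - 22 + 38) - 36*9)**2 = (-6 - 324)**2 = (-330)**2 = 108900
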